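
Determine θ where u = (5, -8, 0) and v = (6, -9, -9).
u·v = 102, |u|² = 89, |v|² = 198
cos θ = 102/√17622 ≈ 0.7684
θ ≈ 39.79°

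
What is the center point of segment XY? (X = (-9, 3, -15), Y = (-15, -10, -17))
Midpoint = ((-9-15)/2, (3-10)/2, (-15-17)/2) = (-12, -3.5, -16)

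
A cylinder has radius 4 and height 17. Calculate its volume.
Volume = pi * r² * h
Volume = pi * 4² * 17
Volume = pi * 16 * 17
Volume = pi * 272
Volume = 854.51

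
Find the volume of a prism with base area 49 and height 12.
Volume = base area * height
Volume = 49 * 12
Volume = 588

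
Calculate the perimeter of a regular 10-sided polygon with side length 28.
Perimeter = number of sides * side length
Perimeter = 10 * 28
Perimeter = 280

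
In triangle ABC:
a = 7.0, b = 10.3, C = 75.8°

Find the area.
Using A = ½ab·sin(C):
A = ½·7.0·10.3·sin(75.8°) = ½·72.1·0.969445 = 34.95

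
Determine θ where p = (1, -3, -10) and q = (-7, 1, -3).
p·q = 20, |p|² = 110, |q|² = 59
cos θ = 20/√6490 ≈ 0.2483
θ ≈ 75.63°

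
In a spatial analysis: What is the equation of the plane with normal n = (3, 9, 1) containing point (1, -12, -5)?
d = n·P = (3)(1) + (9)(-12) + (1)(-5) = -110
Plane: 3x + 9y + z = -110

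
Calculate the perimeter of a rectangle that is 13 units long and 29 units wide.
Perimeter = 2 * (length + width)
Perimeter = 2 * (13 + 29)
Perimeter = 2 * 42
Perimeter = 84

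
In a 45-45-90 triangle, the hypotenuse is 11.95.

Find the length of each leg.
In a 45-45-90 triangle, hypotenuse = leg·√2  →  leg = hypotenuse/√2
leg = 11.95/√2 = 8.45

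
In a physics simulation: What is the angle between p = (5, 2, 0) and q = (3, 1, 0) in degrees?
p·q = 17, |p|² = 29, |q|² = 10
cos θ = 17/√290 ≈ 0.9983
θ ≈ 3.366°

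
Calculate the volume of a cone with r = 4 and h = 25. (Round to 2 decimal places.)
Volume = (1/3) * pi * r² * h
Volume = (1/3) * pi * 4² * 25
Volume = (1/3) * pi * 16 * 25
Volume = (1/3) * pi * 400
Volume = 418.88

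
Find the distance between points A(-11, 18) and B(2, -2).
Using the distance formula: d = sqrt((x₂-x₁)² + (y₂-y₁)²)
dx = 2 - (-11) = 13
dy = (-2) - 18 = -20
d = sqrt(13² + (-20)²) = sqrt(169 + 400) = sqrt(569) = 23.85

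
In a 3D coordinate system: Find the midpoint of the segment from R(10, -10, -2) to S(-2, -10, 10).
Midpoint = ((10-2)/2, (-10-10)/2, (-2+10)/2) = (4, -10, 4)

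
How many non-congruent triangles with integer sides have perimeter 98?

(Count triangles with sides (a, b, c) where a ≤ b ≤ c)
With a ≤ b ≤ c and a + b + c = 98, the triangle inequality a + b > c gives c < 98/2, so c ≤ 48.
Iterate a from 1 to ⌊p/3⌋ = 32; for each a, b ranges from a to ⌊(p−a)/2⌋ with c = p − a − b, keeping only c ≥ b.
Triples: (2, 48, 48), (3, 47, 48), (4, 46, 48), …
Count = 200 triangles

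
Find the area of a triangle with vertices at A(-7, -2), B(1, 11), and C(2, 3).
Using the coordinate formula: Area = (1/2)|x₁(y₂-y₃) + x₂(y₃-y₁) + x₃(y₁-y₂)|
Area = (1/2)|(-7)(11-3) + 1(3-(-2)) + 2((-2)-11)|
Area = (1/2)|(-7)*8 + 1*5 + 2*(-13)|
Area = (1/2)|(-56) + 5 + (-26)|
Area = (1/2)*77 = 38.50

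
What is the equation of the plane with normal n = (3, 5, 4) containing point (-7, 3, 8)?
d = n·P = (3)(-7) + (5)(3) + (4)(8) = 26
Plane: 3x + 5y + 4z = 26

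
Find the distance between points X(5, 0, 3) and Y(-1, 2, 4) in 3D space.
d = √[(-6)² + (2)² + (1)²] = √41 = 6.403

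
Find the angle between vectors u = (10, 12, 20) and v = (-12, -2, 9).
u·v = 36, |u|² = 644, |v|² = 229
cos θ = 36/√147476 ≈ 0.09374
θ ≈ 84.62°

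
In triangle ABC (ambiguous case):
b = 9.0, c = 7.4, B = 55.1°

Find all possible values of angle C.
sin(C)/c = sin(B)/b  →  sin(C) = c·sin(B)/b = 7.4·sin(55.1°)/9.0 = 0.674347
C₁ = arcsin(0.674347) = 42.4°,  C₂ = 180° - C₁ = 137.6°
Check C₂: A = 180° - 55.1° - 137.6° = -12.7° ≤ 0, rejected
C = 42.4° (one solution)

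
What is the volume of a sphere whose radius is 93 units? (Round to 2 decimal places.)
Volume = (4/3) * pi * r³
Volume = (4/3) * pi * 93³
Volume = (4/3) * pi * 804357
Volume = 3369282.72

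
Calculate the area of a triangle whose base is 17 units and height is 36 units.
Area = (1/2) * base * height
Area = (1/2) * 17 * 36
Area = 306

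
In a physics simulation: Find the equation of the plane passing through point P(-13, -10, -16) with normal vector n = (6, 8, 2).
d = n·P = (6)(-13) + (8)(-10) + (2)(-16) = -190
Plane: 6x + 8y + 2z = -190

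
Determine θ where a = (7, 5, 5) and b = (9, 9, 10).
a·b = 158, |a|² = 99, |b|² = 262
cos θ = 158/√25938 ≈ 0.981
θ ≈ 11.17°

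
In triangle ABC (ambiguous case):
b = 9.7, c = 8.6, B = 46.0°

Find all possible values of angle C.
sin(C)/c = sin(B)/b  →  sin(C) = c·sin(B)/b = 8.6·sin(46.0°)/9.7 = 0.637765
C₁ = arcsin(0.637765) = 39.63°,  C₂ = 180° - C₁ = 140.37°
Check C₂: A = 180° - 46.0° - 140.37° = -6.37° ≤ 0, rejected
C = 39.63° (one solution)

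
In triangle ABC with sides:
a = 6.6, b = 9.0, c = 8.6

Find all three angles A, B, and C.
By the law of cosines:
cos(A) = (b² + c² - a²)/(2bc) = 0.719638  →  A = 43.98°
cos(B) = (a² + c² - b²)/(2ac) = 0.321705  →  B = 71.23°
cos(C) = (a² + b² - c²)/(2ab) = 0.425926  →  C = 64.79°
Check: A + B + C = 180.0° ✓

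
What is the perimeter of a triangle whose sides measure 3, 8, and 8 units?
Perimeter = sum of all sides
Perimeter = 3 + 8 + 8
Perimeter = 19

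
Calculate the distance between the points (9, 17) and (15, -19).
Using the distance formula: d = sqrt((x₂-x₁)² + (y₂-y₁)²)
dx = 15 - 9 = 6
dy = (-19) - 17 = -36
d = sqrt(6² + (-36)²) = sqrt(36 + 1296) = sqrt(1332) = 36.50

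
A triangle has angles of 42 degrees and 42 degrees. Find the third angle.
Sum of angles in a triangle = 180 degrees
Third angle = 180 - 42 - 42
Third angle = 96 degrees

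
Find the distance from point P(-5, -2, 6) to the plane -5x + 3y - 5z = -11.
d = |(-5)(-5) + 3(-2) + (-5)(6) - (-11)| / √((-5)² + 3² + (-5)²) = 0/√59 = 0.0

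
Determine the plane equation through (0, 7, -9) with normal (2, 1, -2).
d = n·P = (2)(0) + (1)(7) + (-2)(-9) = 25
Plane: 2x + y - 2z = 25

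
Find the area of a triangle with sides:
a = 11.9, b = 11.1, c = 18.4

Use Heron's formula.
s = (a+b+c)/2 = (11.9+11.1+18.4)/2 = 20.7
A = √(s(s-a)(s-b)(s-c)) = √(20.7·8.8·9.6·2.3)
A = √4022.09 = 63.42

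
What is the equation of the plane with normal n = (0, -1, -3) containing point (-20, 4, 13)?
d = n·P = (0)(-20) + (-1)(4) + (-3)(13) = -43
Plane: -y - 3z = -43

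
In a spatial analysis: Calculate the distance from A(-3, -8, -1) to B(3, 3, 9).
d = √[(6)² + (11)² + (10)²] = √257 = 16.03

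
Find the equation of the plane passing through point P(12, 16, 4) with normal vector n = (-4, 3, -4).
d = n·P = (-4)(12) + (3)(16) + (-4)(4) = -16
Plane: -4x + 3y - 4z = -16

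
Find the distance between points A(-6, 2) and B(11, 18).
Using the distance formula: d = sqrt((x₂-x₁)² + (y₂-y₁)²)
dx = 11 - (-6) = 17
dy = 18 - 2 = 16
d = sqrt(17² + 16²) = sqrt(289 + 256) = sqrt(545) = 23.35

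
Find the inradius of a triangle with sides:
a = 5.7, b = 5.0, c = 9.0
s = (a+b+c)/2 = (5.7+5.0+9.0)/2 = 9.85
Area = √(s(s-a)(s-b)(s-c)) = √(9.85·4.15·4.85·0.85) = 12.9814
r = Area/s = 12.9814/9.85 = 1.318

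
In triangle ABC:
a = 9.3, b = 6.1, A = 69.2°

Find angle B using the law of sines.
sin(B)/b = sin(A)/a
sin(B) = b·sin(A)/a = 6.1·sin(69.2°)/9.3 = 0.613165
B = arcsin(0.613165) = 37.82°  (b ≤ a, so B ≤ A and the acute solution is unique)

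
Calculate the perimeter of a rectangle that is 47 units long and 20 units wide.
Perimeter = 2 * (length + width)
Perimeter = 2 * (47 + 20)
Perimeter = 2 * 67
Perimeter = 134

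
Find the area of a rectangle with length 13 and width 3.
Area = length * width
Area = 13 * 3
Area = 39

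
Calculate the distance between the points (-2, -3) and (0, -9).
Using the distance formula: d = sqrt((x₂-x₁)² + (y₂-y₁)²)
dx = 0 - (-2) = 2
dy = (-9) - (-3) = -6
d = sqrt(2² + (-6)²) = sqrt(4 + 36) = sqrt(40) = 6.32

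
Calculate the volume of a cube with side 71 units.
Volume = s³
Volume = 71³
Volume = 357911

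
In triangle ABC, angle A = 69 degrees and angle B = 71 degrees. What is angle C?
Sum of angles in a triangle = 180 degrees
Third angle = 180 - 69 - 71
Third angle = 40 degrees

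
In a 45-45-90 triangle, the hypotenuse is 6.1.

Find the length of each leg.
In a 45-45-90 triangle, hypotenuse = leg·√2  →  leg = hypotenuse/√2
leg = 6.1/√2 = 4.313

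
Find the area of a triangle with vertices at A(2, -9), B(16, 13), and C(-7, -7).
Using the coordinate formula: Area = (1/2)|x₁(y₂-y₃) + x₂(y₃-y₁) + x₃(y₁-y₂)|
Area = (1/2)|2(13-(-7)) + 16((-7)-(-9)) + (-7)((-9)-13)|
Area = (1/2)|2*20 + 16*2 + (-7)*(-22)|
Area = (1/2)|40 + 32 + 154|
Area = (1/2)*226 = 113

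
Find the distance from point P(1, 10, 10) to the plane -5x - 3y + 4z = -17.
d = |(-5)(1) + (-3)(10) + 4(10) - (-17)| / √((-5)² + (-3)² + 4²) = 22/√50 = 3.111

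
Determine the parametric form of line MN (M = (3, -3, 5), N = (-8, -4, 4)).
Direction vector d = N - M = (-11, -1, -1)
x = 3 - 11t, y = -3 - t, z = 5 - t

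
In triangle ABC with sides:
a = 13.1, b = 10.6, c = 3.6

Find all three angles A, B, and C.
By the law of cosines:
cos(A) = (b² + c² - a²)/(2bc) = -0.606525  →  A = 127.3°
cos(B) = (a² + c² - b²)/(2ac) = 0.765585  →  B = 40.04°
cos(C) = (a² + b² - c²)/(2ab) = 0.975839  →  C = 12.62°
Check: A + B + C = 180.0° ✓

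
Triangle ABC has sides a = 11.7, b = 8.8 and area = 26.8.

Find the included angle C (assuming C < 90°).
Area = ½ab·sin(C)  →  sin(C) = 2·Area/(ab)
sin(C) = 2·26.8/(11.7·8.8) = 0.520591
C = arcsin(0.520591) = 31.37°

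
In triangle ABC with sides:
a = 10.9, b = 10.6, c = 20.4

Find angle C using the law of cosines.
cos(C) = (a² + b² - c²)/(2ab)
cos(C) = (10.9² + 10.6² - 20.4²)/(2·10.9·10.6) = -184.99/231.08 = -0.800545
C = arccos(-0.800545) = 143.2°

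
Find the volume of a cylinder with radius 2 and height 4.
Volume = pi * r² * h
Volume = pi * 2² * 4
Volume = pi * 4 * 4
Volume = pi * 16
Volume = 50.27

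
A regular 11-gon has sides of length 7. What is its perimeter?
Perimeter = number of sides * side length
Perimeter = 11 * 7
Perimeter = 77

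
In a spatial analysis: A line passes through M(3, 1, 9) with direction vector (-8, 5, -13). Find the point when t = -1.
P(-1) = (3 + (-8)(-1), 1 + 5(-1), 9 + (-13)(-1)) = (11, -4, 22)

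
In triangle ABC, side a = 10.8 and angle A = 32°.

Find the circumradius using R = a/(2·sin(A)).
R = a/(2·sin(A)) = 10.8/(2·sin(32°))
R = 10.8/(2·0.529919) = 10.8/1.059839 = 10.19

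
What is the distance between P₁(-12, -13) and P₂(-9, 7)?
Using the distance formula: d = sqrt((x₂-x₁)² + (y₂-y₁)²)
dx = (-9) - (-12) = 3
dy = 7 - (-13) = 20
d = sqrt(3² + 20²) = sqrt(9 + 400) = sqrt(409) = 20.22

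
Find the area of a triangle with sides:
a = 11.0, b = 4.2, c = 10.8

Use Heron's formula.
s = (a+b+c)/2 = (11.0+4.2+10.8)/2 = 13
A = √(s(s-a)(s-b)(s-c)) = √(13·2·8.8·2.2)
A = √503.36 = 22.44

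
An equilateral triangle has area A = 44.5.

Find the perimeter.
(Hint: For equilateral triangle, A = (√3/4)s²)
A = (√3/4)s²  →  s² = 4A/√3 = 4·44.5/√3 = 102.768
s = 10.1375
Perimeter = 3s = 30.41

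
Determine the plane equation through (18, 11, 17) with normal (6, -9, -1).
d = n·P = (6)(18) + (-9)(11) + (-1)(17) = -8
Plane: 6x - 9y - z = -8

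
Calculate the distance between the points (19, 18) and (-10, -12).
Using the distance formula: d = sqrt((x₂-x₁)² + (y₂-y₁)²)
dx = (-10) - 19 = -29
dy = (-12) - 18 = -30
d = sqrt((-29)² + (-30)²) = sqrt(841 + 900) = sqrt(1741) = 41.73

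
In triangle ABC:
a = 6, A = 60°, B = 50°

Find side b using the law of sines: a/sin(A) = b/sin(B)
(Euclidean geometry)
b = a·sin(B)/sin(A) = 6·sin(50°)/sin(60°)
b = 6·0.766044/0.866025 = 5.307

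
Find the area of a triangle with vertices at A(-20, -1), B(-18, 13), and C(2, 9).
Using the coordinate formula: Area = (1/2)|x₁(y₂-y₃) + x₂(y₃-y₁) + x₃(y₁-y₂)|
Area = (1/2)|(-20)(13-9) + (-18)(9-(-1)) + 2((-1)-13)|
Area = (1/2)|(-20)*4 + (-18)*10 + 2*(-14)|
Area = (1/2)|(-80) + (-180) + (-28)|
Area = (1/2)*288 = 144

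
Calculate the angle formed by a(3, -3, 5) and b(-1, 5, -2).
a·b = -28, |a|² = 43, |b|² = 30
cos θ = -28/√1290 ≈ -0.7796
θ ≈ 141.2°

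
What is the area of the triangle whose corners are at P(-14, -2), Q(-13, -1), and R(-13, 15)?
Using the coordinate formula: Area = (1/2)|x₁(y₂-y₃) + x₂(y₃-y₁) + x₃(y₁-y₂)|
Area = (1/2)|(-14)((-1)-15) + (-13)(15-(-2)) + (-13)((-2)-(-1))|
Area = (1/2)|(-14)*(-16) + (-13)*17 + (-13)*(-1)|
Area = (1/2)|224 + (-221) + 13|
Area = (1/2)*16 = 8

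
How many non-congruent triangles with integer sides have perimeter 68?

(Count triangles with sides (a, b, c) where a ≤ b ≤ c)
With a ≤ b ≤ c and a + b + c = 68, the triangle inequality a + b > c gives c < 68/2, so c ≤ 33.
Iterate a from 1 to ⌊p/3⌋ = 22; for each a, b ranges from a to ⌊(p−a)/2⌋ with c = p − a − b, keeping only c ≥ b.
Triples: (2, 33, 33), (3, 32, 33), (4, 31, 33), …
Count = 96 triangles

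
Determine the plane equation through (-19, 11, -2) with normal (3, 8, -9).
d = n·P = (3)(-19) + (8)(11) + (-9)(-2) = 49
Plane: 3x + 8y - 9z = 49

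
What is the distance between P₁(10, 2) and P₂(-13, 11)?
Using the distance formula: d = sqrt((x₂-x₁)² + (y₂-y₁)²)
dx = (-13) - 10 = -23
dy = 11 - 2 = 9
d = sqrt((-23)² + 9²) = sqrt(529 + 81) = sqrt(610) = 24.70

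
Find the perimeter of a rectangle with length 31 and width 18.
Perimeter = 2 * (length + width)
Perimeter = 2 * (31 + 18)
Perimeter = 2 * 49
Perimeter = 98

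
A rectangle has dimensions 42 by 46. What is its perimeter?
Perimeter = 2 * (length + width)
Perimeter = 2 * (42 + 46)
Perimeter = 2 * 88
Perimeter = 176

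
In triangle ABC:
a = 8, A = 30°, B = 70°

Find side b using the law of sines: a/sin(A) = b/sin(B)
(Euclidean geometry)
b = a·sin(B)/sin(A) = 8·sin(70°)/sin(30°)
b = 8·0.939693/0.500000 = 15.04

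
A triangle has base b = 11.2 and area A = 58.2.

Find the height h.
A = ½bh  →  h = 2A/b
h = 2·58.2/11.2 = 10.39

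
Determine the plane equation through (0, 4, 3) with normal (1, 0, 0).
d = n·P = (1)(0) + (0)(4) + (0)(3) = 0
Plane: x = 0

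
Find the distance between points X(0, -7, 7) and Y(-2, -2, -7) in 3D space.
d = √[(-2)² + (5)² + (-14)²] = √225 = 15.0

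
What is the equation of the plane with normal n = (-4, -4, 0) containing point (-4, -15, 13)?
d = n·P = (-4)(-4) + (-4)(-15) + (0)(13) = 76
Plane: -4x - 4y = 76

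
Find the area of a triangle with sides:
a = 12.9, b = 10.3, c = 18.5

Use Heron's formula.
s = (a+b+c)/2 = (12.9+10.3+18.5)/2 = 20.85
A = √(s(s-a)(s-b)(s-c)) = √(20.85·7.95·10.55·2.35)
A = √4109.54 = 64.11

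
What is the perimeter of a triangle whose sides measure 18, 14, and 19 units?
Perimeter = sum of all sides
Perimeter = 18 + 14 + 19
Perimeter = 51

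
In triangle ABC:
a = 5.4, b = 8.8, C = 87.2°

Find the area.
Using A = ½ab·sin(C):
A = ½·5.4·8.8·sin(87.2°) = ½·47.52·0.998806 = 23.73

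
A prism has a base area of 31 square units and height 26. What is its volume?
Volume = base area * height
Volume = 31 * 26
Volume = 806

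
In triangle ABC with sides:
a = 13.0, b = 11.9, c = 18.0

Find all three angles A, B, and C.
By the law of cosines:
cos(A) = (b² + c² - a²)/(2bc) = 0.692367  →  A = 46.18°
cos(B) = (a² + c² - b²)/(2ac) = 0.750833  →  B = 41.34°
cos(C) = (a² + b² - c²)/(2ab) = -0.043277  →  C = 92.48°
Check: A + B + C = 180.0° ✓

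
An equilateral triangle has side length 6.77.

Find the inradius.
For an equilateral triangle, r = s/(2√3) where s is the side.
r = 6.77/(2√3) = 6.77/3.464102 = 1.954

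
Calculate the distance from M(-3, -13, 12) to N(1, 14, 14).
d = √[(4)² + (27)² + (2)²] = √749 = 27.37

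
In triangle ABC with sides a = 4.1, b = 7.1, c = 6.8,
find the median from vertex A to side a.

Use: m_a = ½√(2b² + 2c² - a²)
m_a = ½√(2·7.1² + 2·6.8² - 4.1²)
m_a = ½√(100.82 + 92.48 - 16.81) = ½√176.49 = 6.642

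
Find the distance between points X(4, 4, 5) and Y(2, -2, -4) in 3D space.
d = √[(-2)² + (-6)² + (-9)²] = √121 = 11.0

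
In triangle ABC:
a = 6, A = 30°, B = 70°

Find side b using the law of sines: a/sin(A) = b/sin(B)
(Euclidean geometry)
b = a·sin(B)/sin(A) = 6·sin(70°)/sin(30°)
b = 6·0.939693/0.500000 = 11.28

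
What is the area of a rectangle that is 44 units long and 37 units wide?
Area = length * width
Area = 44 * 37
Area = 1628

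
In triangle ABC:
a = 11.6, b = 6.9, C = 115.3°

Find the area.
Using A = ½ab·sin(C):
A = ½·11.6·6.9·sin(115.3°) = ½·80.04·0.904083 = 36.18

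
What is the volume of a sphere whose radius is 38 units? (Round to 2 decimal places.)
Volume = (4/3) * pi * r³
Volume = (4/3) * pi * 38³
Volume = (4/3) * pi * 54872
Volume = 229847.30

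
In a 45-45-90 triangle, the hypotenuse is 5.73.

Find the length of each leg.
In a 45-45-90 triangle, hypotenuse = leg·√2  →  leg = hypotenuse/√2
leg = 5.73/√2 = 4.052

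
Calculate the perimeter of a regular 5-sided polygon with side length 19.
Perimeter = number of sides * side length
Perimeter = 5 * 19
Perimeter = 95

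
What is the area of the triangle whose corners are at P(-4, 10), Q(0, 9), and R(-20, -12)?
Using the coordinate formula: Area = (1/2)|x₁(y₂-y₃) + x₂(y₃-y₁) + x₃(y₁-y₂)|
Area = (1/2)|(-4)(9-(-12)) + 0((-12)-10) + (-20)(10-9)|
Area = (1/2)|(-4)*21 + 0*(-22) + (-20)*1|
Area = (1/2)|(-84) + 0 + (-20)|
Area = (1/2)*104 = 52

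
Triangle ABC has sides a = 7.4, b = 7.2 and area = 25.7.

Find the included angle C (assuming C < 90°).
Area = ½ab·sin(C)  →  sin(C) = 2·Area/(ab)
sin(C) = 2·25.7/(7.4·7.2) = 0.964715
C = arcsin(0.964715) = 74.73°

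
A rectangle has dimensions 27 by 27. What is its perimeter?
Perimeter = 2 * (length + width)
Perimeter = 2 * (27 + 27)
Perimeter = 2 * 54
Perimeter = 108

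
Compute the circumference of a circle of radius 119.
Circumference = 2 * pi * r
Circumference = 2 * pi * 119
Circumference = 747.70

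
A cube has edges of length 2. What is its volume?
Volume = s³
Volume = 2³
Volume = 8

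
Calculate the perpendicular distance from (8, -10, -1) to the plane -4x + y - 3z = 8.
d = |(-4)(8) + 1(-10) + (-3)(-1) - (8)| / √((-4)² + 1² + (-3)²) = 47/√26 = 9.217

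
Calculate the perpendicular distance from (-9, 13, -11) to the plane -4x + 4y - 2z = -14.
d = |(-4)(-9) + 4(13) + (-2)(-11) - (-14)| / √((-4)² + 4² + (-2)²) = 124/√36 = 20.67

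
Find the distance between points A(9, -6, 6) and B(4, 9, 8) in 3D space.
d = √[(-5)² + (15)² + (2)²] = √254 = 15.94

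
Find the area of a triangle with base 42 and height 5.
Area = (1/2) * base * height
Area = (1/2) * 42 * 5
Area = 105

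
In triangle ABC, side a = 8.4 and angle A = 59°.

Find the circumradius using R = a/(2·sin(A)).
R = a/(2·sin(A)) = 8.4/(2·sin(59°))
R = 8.4/(2·0.857167) = 8.4/1.714335 = 4.9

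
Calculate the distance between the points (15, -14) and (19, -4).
Using the distance formula: d = sqrt((x₂-x₁)² + (y₂-y₁)²)
dx = 19 - 15 = 4
dy = (-4) - (-14) = 10
d = sqrt(4² + 10²) = sqrt(16 + 100) = sqrt(116) = 10.77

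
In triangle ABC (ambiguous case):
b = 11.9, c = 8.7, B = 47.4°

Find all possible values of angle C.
sin(C)/c = sin(B)/b  →  sin(C) = c·sin(B)/b = 8.7·sin(47.4°)/11.9 = 0.538155
C₁ = arcsin(0.538155) = 32.56°,  C₂ = 180° - C₁ = 147.44°
Check C₂: A = 180° - 47.4° - 147.44° = -14.84° ≤ 0, rejected
C = 32.56° (one solution)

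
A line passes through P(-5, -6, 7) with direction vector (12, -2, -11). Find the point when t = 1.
P(1) = (-5 + 12(1), -6 + (-2)(1), 7 + (-11)(1)) = (7, -8, -4)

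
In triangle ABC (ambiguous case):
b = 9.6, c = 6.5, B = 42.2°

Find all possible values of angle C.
sin(C)/c = sin(B)/b  →  sin(C) = c·sin(B)/b = 6.5·sin(42.2°)/9.6 = 0.454811
C₁ = arcsin(0.454811) = 27.05°,  C₂ = 180° - C₁ = 152.95°
Check C₂: A = 180° - 42.2° - 152.95° = -15.15° ≤ 0, rejected
C = 27.05° (one solution)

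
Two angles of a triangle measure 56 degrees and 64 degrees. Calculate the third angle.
Sum of angles in a triangle = 180 degrees
Third angle = 180 - 56 - 64
Third angle = 60 degrees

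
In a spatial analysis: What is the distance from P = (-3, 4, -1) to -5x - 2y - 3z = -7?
d = |(-5)(-3) + (-2)(4) + (-3)(-1) - (-7)| / √((-5)² + (-2)² + (-3)²) = 17/√38 = 2.758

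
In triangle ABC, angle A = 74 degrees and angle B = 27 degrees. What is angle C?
Sum of angles in a triangle = 180 degrees
Third angle = 180 - 74 - 27
Third angle = 79 degrees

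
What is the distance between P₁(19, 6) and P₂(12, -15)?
Using the distance formula: d = sqrt((x₂-x₁)² + (y₂-y₁)²)
dx = 12 - 19 = -7
dy = (-15) - 6 = -21
d = sqrt((-7)² + (-21)²) = sqrt(49 + 441) = sqrt(490) = 22.14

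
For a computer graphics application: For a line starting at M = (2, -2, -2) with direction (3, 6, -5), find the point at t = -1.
P(-1) = (2 + 3(-1), -2 + 6(-1), -2 + (-5)(-1)) = (-1, -8, 3)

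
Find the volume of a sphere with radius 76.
Volume = (4/3) * pi * r³
Volume = (4/3) * pi * 76³
Volume = (4/3) * pi * 438976
Volume = 1838778.37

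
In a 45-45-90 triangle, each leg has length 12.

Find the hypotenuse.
Hypotenuse = 12√2 = 16.97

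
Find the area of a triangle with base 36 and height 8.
Area = (1/2) * base * height
Area = (1/2) * 36 * 8
Area = 144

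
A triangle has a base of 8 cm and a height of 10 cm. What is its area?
Area = (1/2) * base * height
Area = (1/2) * 8 * 10
Area = 40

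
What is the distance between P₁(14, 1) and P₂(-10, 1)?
Using the distance formula: d = sqrt((x₂-x₁)² + (y₂-y₁)²)
dx = (-10) - 14 = -24
dy = 1 - 1 = 0
d = sqrt((-24)² + 0²) = sqrt(576 + 0) = sqrt(576) = 24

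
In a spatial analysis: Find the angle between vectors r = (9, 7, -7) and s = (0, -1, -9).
r·s = 56, |r|² = 179, |s|² = 82
cos θ = 56/√14678 ≈ 0.4622
θ ≈ 62.47°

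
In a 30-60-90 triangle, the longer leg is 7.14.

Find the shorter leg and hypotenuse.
In a 30-60-90 triangle, sides are in ratio 1 : √3 : 2.
Long leg = short leg·√3  →  short leg = 7.14/√3 = 4.122
Hypotenuse = 2·(short leg) = 2·7.14/√3 = 8.245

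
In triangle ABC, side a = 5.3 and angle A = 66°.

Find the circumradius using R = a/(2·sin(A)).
R = a/(2·sin(A)) = 5.3/(2·sin(66°))
R = 5.3/(2·0.913545) = 5.3/1.827091 = 2.901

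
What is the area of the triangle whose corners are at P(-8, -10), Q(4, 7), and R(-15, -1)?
Using the coordinate formula: Area = (1/2)|x₁(y₂-y₃) + x₂(y₃-y₁) + x₃(y₁-y₂)|
Area = (1/2)|(-8)(7-(-1)) + 4((-1)-(-10)) + (-15)((-10)-7)|
Area = (1/2)|(-8)*8 + 4*9 + (-15)*(-17)|
Area = (1/2)|(-64) + 36 + 255|
Area = (1/2)*227 = 113.50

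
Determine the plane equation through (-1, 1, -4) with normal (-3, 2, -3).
d = n·P = (-3)(-1) + (2)(1) + (-3)(-4) = 17
Plane: -3x + 2y - 3z = 17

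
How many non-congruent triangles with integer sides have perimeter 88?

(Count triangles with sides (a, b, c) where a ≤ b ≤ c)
With a ≤ b ≤ c and a + b + c = 88, the triangle inequality a + b > c gives c < 88/2, so c ≤ 43.
Iterate a from 1 to ⌊p/3⌋ = 29; for each a, b ranges from a to ⌊(p−a)/2⌋ with c = p − a − b, keeping only c ≥ b.
Triples: (2, 43, 43), (3, 42, 43), (4, 41, 43), …
Count = 161 triangles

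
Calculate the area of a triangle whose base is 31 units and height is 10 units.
Area = (1/2) * base * height
Area = (1/2) * 31 * 10
Area = 155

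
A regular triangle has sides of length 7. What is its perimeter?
Perimeter = number of sides * side length
Perimeter = 3 * 7
Perimeter = 21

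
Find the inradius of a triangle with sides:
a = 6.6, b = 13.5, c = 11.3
s = (a+b+c)/2 = (6.6+13.5+11.3)/2 = 15.7
Area = √(s(s-a)(s-b)(s-c)) = √(15.7·9.1·2.2·4.4) = 37.1885
r = Area/s = 37.1885/15.7 = 2.369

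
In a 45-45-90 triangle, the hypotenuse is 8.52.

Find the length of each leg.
In a 45-45-90 triangle, hypotenuse = leg·√2  →  leg = hypotenuse/√2
leg = 8.52/√2 = 6.025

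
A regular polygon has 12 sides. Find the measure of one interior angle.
Interior angle of a regular n-gon = (n-2)*180/n
Interior angle = (12-2)*180/12
Interior angle = 10*180/12
Interior angle = 1800/12
Interior angle = 150 degrees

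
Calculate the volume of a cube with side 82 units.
Volume = s³
Volume = 82³
Volume = 551368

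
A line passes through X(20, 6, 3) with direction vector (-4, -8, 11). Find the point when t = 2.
P(2) = (20 + (-4)(2), 6 + (-8)(2), 3 + 11(2)) = (12, -10, 25)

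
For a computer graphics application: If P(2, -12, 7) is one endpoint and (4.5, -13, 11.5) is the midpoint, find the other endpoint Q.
Q = (2×4.5 - 2, 2×(-13) - (-12), 2×11.5 - 7) = (7, -14, 16)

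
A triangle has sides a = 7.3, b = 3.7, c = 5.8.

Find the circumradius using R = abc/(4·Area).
s = (a+b+c)/2 = 8.4
Area = √(s(s-a)(s-b)(s-c)) = √(8.4·1.1·4.7·2.6) = 10.626
R = abc/(4·Area) = (7.3·3.7·5.8)/(4·10.626) = 156.658/42.504 = 3.686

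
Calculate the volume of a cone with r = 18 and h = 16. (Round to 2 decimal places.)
Volume = (1/3) * pi * r² * h
Volume = (1/3) * pi * 18² * 16
Volume = (1/3) * pi * 324 * 16
Volume = (1/3) * pi * 5184
Volume = 5428.67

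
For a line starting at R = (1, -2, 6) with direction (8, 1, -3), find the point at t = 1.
P(1) = (1 + 8(1), -2 + 1(1), 6 + (-3)(1)) = (9, -1, 3)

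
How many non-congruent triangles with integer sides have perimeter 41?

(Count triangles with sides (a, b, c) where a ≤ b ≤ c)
With a ≤ b ≤ c and a + b + c = 41, the triangle inequality a + b > c gives c < 41/2, so c ≤ 20.
Iterate a from 1 to ⌊p/3⌋ = 13; for each a, b ranges from a to ⌊(p−a)/2⌋ with c = p − a − b, keeping only c ≥ b.
Triples: (1, 20, 20), (2, 19, 20), (3, 18, 20), …
Count = 40 triangles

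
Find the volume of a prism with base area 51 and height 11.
Volume = base area * height
Volume = 51 * 11
Volume = 561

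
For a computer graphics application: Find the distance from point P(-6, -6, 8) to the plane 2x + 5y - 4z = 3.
d = |2(-6) + 5(-6) + (-4)(8) - (3)| / √(2² + 5² + (-4)²) = 77/√45 = 11.48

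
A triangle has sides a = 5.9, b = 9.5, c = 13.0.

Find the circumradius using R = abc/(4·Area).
s = (a+b+c)/2 = 14.2
Area = √(s(s-a)(s-b)(s-c)) = √(14.2·8.3·4.7·1.2) = 25.7824
R = abc/(4·Area) = (5.9·9.5·13.0)/(4·25.7824) = 728.65/103.1296 = 7.065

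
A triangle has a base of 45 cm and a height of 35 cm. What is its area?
Area = (1/2) * base * height
Area = (1/2) * 45 * 35
Area = 787.50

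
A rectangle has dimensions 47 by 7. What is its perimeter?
Perimeter = 2 * (length + width)
Perimeter = 2 * (47 + 7)
Perimeter = 2 * 54
Perimeter = 108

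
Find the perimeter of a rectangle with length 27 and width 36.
Perimeter = 2 * (length + width)
Perimeter = 2 * (27 + 36)
Perimeter = 2 * 63
Perimeter = 126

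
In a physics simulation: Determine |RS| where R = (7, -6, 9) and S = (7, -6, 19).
d = √[(0)² + (0)² + (10)²] = √100 = 10.0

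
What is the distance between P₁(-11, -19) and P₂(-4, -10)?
Using the distance formula: d = sqrt((x₂-x₁)² + (y₂-y₁)²)
dx = (-4) - (-11) = 7
dy = (-10) - (-19) = 9
d = sqrt(7² + 9²) = sqrt(49 + 81) = sqrt(130) = 11.40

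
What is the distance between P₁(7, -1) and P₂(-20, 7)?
Using the distance formula: d = sqrt((x₂-x₁)² + (y₂-y₁)²)
dx = (-20) - 7 = -27
dy = 7 - (-1) = 8
d = sqrt((-27)² + 8²) = sqrt(729 + 64) = sqrt(793) = 28.16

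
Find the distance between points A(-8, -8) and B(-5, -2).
Using the distance formula: d = sqrt((x₂-x₁)² + (y₂-y₁)²)
dx = (-5) - (-8) = 3
dy = (-2) - (-8) = 6
d = sqrt(3² + 6²) = sqrt(9 + 36) = sqrt(45) = 6.71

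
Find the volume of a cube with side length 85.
Volume = s³
Volume = 85³
Volume = 614125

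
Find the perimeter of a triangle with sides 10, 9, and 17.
Perimeter = sum of all sides
Perimeter = 10 + 9 + 17
Perimeter = 36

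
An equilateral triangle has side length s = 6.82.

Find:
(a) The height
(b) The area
(a) Height h = s·√3/2 = 6.82·√3/2 = 5.906
(b) Area = (√3/4)·s² = (√3/4)·6.82² = (√3/4)·46.5124 = 20.14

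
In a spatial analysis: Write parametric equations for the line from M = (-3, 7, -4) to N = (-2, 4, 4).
Direction vector d = N - M = (1, -3, 8)
x = -3 + t, y = 7 - 3t, z = -4 + 8t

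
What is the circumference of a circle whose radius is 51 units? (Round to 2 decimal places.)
Circumference = 2 * pi * r
Circumference = 2 * pi * 51
Circumference = 320.44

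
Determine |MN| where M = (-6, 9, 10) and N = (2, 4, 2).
d = √[(8)² + (-5)² + (-8)²] = √153 = 12.37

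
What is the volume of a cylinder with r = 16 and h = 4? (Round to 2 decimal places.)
Volume = pi * r² * h
Volume = pi * 16² * 4
Volume = pi * 256 * 4
Volume = pi * 1024
Volume = 3216.99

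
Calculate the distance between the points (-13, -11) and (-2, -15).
Using the distance formula: d = sqrt((x₂-x₁)² + (y₂-y₁)²)
dx = (-2) - (-13) = 11
dy = (-15) - (-11) = -4
d = sqrt(11² + (-4)²) = sqrt(121 + 16) = sqrt(137) = 11.70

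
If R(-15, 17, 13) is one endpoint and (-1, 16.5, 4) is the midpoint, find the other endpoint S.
S = (2×(-1) - (-15), 2×16.5 - 17, 2×4 - 13) = (13, 16, -5)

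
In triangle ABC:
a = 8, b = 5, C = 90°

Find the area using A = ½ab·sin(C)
A = ½·8·5·sin(90°) = ½·40·1.000000 = 20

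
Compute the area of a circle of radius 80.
Area = pi * r²
Area = pi * 80²
Area = pi * 6400
Area = 20106.19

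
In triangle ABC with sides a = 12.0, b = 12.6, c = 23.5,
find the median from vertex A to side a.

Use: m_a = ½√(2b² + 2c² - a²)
m_a = ½√(2·12.6² + 2·23.5² - 12.0²)
m_a = ½√(317.52 + 1104.5 - 144) = ½√1278.02 = 17.87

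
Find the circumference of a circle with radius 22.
Circumference = 2 * pi * r
Circumference = 2 * pi * 22
Circumference = 138.23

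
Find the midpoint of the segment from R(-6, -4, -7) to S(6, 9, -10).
Midpoint = ((-6+6)/2, (-4+9)/2, (-7-10)/2) = (0, 2.5, -8.5)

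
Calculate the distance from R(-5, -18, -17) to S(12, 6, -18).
d = √[(17)² + (24)² + (-1)²] = √866 = 29.43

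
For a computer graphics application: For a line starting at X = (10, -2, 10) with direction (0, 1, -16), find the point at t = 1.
P(1) = (10 + 0(1), -2 + 1(1), 10 + (-16)(1)) = (10, -1, -6)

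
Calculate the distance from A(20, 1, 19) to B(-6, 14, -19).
d = √[(-26)² + (13)² + (-38)²] = √2289 = 47.84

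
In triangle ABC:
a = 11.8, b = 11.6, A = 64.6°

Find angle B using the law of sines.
sin(B)/b = sin(A)/a
sin(B) = b·sin(A)/a = 11.6·sin(64.6°)/11.8 = 0.888025
B = arcsin(0.888025) = 62.63°  (b ≤ a, so B ≤ A and the acute solution is unique)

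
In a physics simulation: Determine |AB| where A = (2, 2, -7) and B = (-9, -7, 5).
d = √[(-11)² + (-9)² + (12)²] = √346 = 18.6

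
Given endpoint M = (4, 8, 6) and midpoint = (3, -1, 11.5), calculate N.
N = (2×3 - 4, 2×(-1) - 8, 2×11.5 - 6) = (2, -10, 17)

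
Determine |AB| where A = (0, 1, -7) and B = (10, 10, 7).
d = √[(10)² + (9)² + (14)²] = √377 = 19.42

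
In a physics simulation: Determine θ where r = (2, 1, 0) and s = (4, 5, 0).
r·s = 13, |r|² = 5, |s|² = 41
cos θ = 13/√205 ≈ 0.908
θ ≈ 24.78°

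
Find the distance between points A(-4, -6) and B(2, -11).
Using the distance formula: d = sqrt((x₂-x₁)² + (y₂-y₁)²)
dx = 2 - (-4) = 6
dy = (-11) - (-6) = -5
d = sqrt(6² + (-5)²) = sqrt(36 + 25) = sqrt(61) = 7.81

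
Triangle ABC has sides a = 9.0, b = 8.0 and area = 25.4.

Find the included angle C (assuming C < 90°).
Area = ½ab·sin(C)  →  sin(C) = 2·Area/(ab)
sin(C) = 2·25.4/(9.0·8.0) = 0.705556
C = arcsin(0.705556) = 44.87°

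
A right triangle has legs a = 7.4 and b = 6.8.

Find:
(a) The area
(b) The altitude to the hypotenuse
(a) Area = ½ab = ½·7.4·6.8 = 25.16
(b) Hypotenuse c = √(7.4² + 6.8²) = √101 = 10.0499
    Area = ½·c·h_c  →  h_c = 2·Area/c = 2·25.16/10.0499 = 5.007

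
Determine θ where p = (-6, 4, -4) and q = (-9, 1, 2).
p·q = 50, |p|² = 68, |q|² = 86
cos θ = 50/√5848 ≈ 0.6538
θ ≈ 49.17°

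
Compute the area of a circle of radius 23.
Area = pi * r²
Area = pi * 23²
Area = pi * 529
Area = 1661.90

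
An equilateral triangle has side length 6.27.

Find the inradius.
For an equilateral triangle, r = s/(2√3) where s is the side.
r = 6.27/(2√3) = 6.27/3.464102 = 1.81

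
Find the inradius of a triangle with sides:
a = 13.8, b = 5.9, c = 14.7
s = (a+b+c)/2 = (13.8+5.9+14.7)/2 = 17.2
Area = √(s(s-a)(s-b)(s-c)) = √(17.2·3.4·11.3·2.5) = 40.6455
r = Area/s = 40.6455/17.2 = 2.363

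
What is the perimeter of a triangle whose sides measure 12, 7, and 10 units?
Perimeter = sum of all sides
Perimeter = 12 + 7 + 10
Perimeter = 29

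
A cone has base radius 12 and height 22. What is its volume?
Volume = (1/3) * pi * r² * h
Volume = (1/3) * pi * 12² * 22
Volume = (1/3) * pi * 144 * 22
Volume = (1/3) * pi * 3168
Volume = 3317.52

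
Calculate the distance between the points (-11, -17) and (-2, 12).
Using the distance formula: d = sqrt((x₂-x₁)² + (y₂-y₁)²)
dx = (-2) - (-11) = 9
dy = 12 - (-17) = 29
d = sqrt(9² + 29²) = sqrt(81 + 841) = sqrt(922) = 30.36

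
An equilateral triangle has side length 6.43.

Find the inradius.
For an equilateral triangle, r = s/(2√3) where s is the side.
r = 6.43/(2√3) = 6.43/3.464102 = 1.856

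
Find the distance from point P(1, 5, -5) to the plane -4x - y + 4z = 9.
d = |(-4)(1) + (-1)(5) + 4(-5) - (9)| / √((-4)² + (-1)² + 4²) = 38/√33 = 6.615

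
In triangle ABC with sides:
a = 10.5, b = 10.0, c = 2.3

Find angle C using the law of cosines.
cos(C) = (a² + b² - c²)/(2ab)
cos(C) = (10.5² + 10.0² - 2.3²)/(2·10.5·10.0) = 204.96/210 = 0.976000
C = arccos(0.976000) = 12.58°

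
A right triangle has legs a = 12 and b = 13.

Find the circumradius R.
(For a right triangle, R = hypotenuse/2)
Hypotenuse c = √(12² + 13²) = √313 = 17.6918
R = c/2 = 8.846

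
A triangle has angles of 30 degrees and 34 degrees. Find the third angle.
Sum of angles in a triangle = 180 degrees
Third angle = 180 - 30 - 34
Third angle = 116 degrees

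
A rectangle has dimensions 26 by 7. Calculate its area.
Area = length * width
Area = 26 * 7
Area = 182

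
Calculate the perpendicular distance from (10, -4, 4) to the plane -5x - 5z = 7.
d = |(-5)(10) + 0(-4) + (-5)(4) - (7)| / √((-5)² + 0² + (-5)²) = 77/√50 = 10.89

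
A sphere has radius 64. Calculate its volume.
Volume = (4/3) * pi * r³
Volume = (4/3) * pi * 64³
Volume = (4/3) * pi * 262144
Volume = 1098066.22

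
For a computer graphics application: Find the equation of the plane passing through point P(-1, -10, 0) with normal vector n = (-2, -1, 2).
d = n·P = (-2)(-1) + (-1)(-10) + (2)(0) = 12
Plane: -2x - y + 2z = 12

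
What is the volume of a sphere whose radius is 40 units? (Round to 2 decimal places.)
Volume = (4/3) * pi * r³
Volume = (4/3) * pi * 40³
Volume = (4/3) * pi * 64000
Volume = 268082.57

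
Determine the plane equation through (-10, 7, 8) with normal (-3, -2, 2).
d = n·P = (-3)(-10) + (-2)(7) + (2)(8) = 32
Plane: -3x - 2y + 2z = 32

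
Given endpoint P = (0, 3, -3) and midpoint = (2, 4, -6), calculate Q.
Q = (2×2 - 0, 2×4 - 3, 2×(-6) - (-3)) = (4, 5, -9)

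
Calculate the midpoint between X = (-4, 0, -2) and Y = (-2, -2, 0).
Midpoint = ((-4-2)/2, (0-2)/2, (-2+0)/2) = (-3, -1, -1)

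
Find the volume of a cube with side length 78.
Volume = s³
Volume = 78³
Volume = 474552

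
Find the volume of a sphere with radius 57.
Volume = (4/3) * pi * r³
Volume = (4/3) * pi * 57³
Volume = (4/3) * pi * 185193
Volume = 775734.62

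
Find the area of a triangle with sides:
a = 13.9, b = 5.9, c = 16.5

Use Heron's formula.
s = (a+b+c)/2 = (13.9+5.9+16.5)/2 = 18.15
A = √(s(s-a)(s-b)(s-c)) = √(18.15·4.25·12.25·1.65)
A = √1559.14 = 39.49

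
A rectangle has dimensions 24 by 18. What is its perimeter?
Perimeter = 2 * (length + width)
Perimeter = 2 * (24 + 18)
Perimeter = 2 * 42
Perimeter = 84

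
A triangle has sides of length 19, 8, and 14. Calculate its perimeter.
Perimeter = sum of all sides
Perimeter = 19 + 8 + 14
Perimeter = 41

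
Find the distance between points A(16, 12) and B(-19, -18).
Using the distance formula: d = sqrt((x₂-x₁)² + (y₂-y₁)²)
dx = (-19) - 16 = -35
dy = (-18) - 12 = -30
d = sqrt((-35)² + (-30)²) = sqrt(1225 + 900) = sqrt(2125) = 46.10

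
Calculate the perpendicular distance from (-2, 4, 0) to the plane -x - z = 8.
d = |(-1)(-2) + 0(4) + (-1)(0) - (8)| / √((-1)² + 0² + (-1)²) = 6/√2 = 4.243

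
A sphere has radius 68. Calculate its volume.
Volume = (4/3) * pi * r³
Volume = (4/3) * pi * 68³
Volume = (4/3) * pi * 314432
Volume = 1317089.68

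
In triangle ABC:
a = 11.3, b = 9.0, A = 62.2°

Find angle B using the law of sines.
sin(B)/b = sin(A)/a
sin(B) = b·sin(A)/a = 9.0·sin(62.2°)/11.3 = 0.704534
B = arcsin(0.704534) = 44.79°  (b ≤ a, so B ≤ A and the acute solution is unique)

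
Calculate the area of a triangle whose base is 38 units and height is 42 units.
Area = (1/2) * base * height
Area = (1/2) * 38 * 42
Area = 798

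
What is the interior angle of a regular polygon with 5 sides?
Interior angle of a regular n-gon = (n-2)*180/n
Interior angle = (5-2)*180/5
Interior angle = 3*180/5
Interior angle = 540/5
Interior angle = 108 degrees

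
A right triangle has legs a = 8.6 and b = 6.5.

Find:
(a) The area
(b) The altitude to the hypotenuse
(a) Area = ½ab = ½·8.6·6.5 = 27.95
(b) Hypotenuse c = √(8.6² + 6.5²) = √116.21 = 10.7801
    Area = ½·c·h_c  →  h_c = 2·Area/c = 2·27.95/10.7801 = 5.185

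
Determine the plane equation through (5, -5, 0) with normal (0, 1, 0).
d = n·P = (0)(5) + (1)(-5) + (0)(0) = -5
Plane: y = -5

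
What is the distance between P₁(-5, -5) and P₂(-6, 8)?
Using the distance formula: d = sqrt((x₂-x₁)² + (y₂-y₁)²)
dx = (-6) - (-5) = -1
dy = 8 - (-5) = 13
d = sqrt((-1)² + 13²) = sqrt(1 + 169) = sqrt(170) = 13.04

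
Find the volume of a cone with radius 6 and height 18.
Volume = (1/3) * pi * r² * h
Volume = (1/3) * pi * 6² * 18
Volume = (1/3) * pi * 36 * 18
Volume = (1/3) * pi * 648
Volume = 678.58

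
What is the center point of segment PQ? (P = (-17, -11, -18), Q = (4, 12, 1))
Midpoint = ((-17+4)/2, (-11+12)/2, (-18+1)/2) = (-6.5, 0.5, -8.5)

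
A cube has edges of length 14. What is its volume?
Volume = s³
Volume = 14³
Volume = 2744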